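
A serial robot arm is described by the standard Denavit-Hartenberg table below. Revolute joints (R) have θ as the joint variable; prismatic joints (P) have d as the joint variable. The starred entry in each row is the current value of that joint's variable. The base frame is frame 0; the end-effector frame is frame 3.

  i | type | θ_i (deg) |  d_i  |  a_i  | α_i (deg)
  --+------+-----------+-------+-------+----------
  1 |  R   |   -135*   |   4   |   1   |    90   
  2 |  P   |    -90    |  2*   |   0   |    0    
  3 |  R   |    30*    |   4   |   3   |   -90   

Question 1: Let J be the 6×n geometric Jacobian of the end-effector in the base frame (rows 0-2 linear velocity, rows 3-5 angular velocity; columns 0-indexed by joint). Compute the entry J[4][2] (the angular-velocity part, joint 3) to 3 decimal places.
axis z_2 = (-0.7071,0.7071,0.0000); lever o_n−o_2 = (-3.8891,1.7678,-2.5981)
cross product → J_v[:, 2] = (-1.8371,-1.8371,1.5000)
J_ω[:, 2] = z_2
entry J[4][2] = 0.7071

0.707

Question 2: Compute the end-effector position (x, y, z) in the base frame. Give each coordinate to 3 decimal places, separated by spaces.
after link 1: o_1 = (-0.7071, -0.7071, 4.0000)
after link 2: o_2 = (-2.1213, 0.7071, 4.0000)
after link 3: o_3 = (-6.0104, 2.4749, 1.4019)

-6.010 2.475 1.402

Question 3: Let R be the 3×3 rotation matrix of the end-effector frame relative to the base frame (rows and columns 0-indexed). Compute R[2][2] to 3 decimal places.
End-effector z-axis (col 2 of R) = (-0.6124,-0.6124,0.5000)
R[2][2] = 0.5000

0.500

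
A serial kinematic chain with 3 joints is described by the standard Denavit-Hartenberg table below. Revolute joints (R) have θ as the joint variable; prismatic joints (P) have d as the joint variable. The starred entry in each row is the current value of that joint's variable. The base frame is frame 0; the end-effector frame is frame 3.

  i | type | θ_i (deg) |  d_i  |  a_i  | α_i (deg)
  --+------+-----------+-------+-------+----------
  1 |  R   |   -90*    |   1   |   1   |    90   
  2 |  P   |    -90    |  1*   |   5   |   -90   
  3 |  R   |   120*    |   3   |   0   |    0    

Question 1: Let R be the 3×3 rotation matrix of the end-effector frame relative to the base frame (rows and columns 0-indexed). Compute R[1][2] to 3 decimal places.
-1.000

End-effector z-axis (col 2 of R) = (0.0000,-1.0000,0.0000)
R[1][2] = -1.0000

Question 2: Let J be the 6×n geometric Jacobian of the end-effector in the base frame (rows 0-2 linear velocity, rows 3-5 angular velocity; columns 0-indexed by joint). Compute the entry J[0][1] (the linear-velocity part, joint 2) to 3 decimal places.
-1.000

prismatic axis z_1 = (-1.0000,-0.0000,0.0000)
J_v[:, 1] = z_1; J_ω[:, 1] = (0,0,0)
entry J[0][1] = -1.0000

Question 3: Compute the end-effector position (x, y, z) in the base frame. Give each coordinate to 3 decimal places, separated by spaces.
after link 1: o_1 = (0.0000, -1.0000, 1.0000)
after link 2: o_2 = (-1.0000, -1.0000, -4.0000)
after link 3: o_3 = (-1.0000, -4.0000, -4.0000)

-1.000 -4.000 -4.000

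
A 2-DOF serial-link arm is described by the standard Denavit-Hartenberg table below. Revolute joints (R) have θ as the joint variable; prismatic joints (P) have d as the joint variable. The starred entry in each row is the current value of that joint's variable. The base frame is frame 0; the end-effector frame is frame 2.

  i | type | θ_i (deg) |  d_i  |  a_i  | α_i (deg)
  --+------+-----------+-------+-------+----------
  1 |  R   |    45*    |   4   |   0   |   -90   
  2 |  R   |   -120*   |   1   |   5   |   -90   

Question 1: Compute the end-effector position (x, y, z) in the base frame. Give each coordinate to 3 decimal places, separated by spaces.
-2.475 -1.061 8.330

after link 1: o_1 = (0.0000, 0.0000, 4.0000)
after link 2: o_2 = (-2.4749, -1.0607, 8.3301)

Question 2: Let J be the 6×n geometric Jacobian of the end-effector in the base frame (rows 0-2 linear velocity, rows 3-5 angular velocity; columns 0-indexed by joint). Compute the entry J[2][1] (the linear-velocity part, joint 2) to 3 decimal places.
axis z_1 = (-0.7071,0.7071,0.0000); lever o_n−o_1 = (-2.4749,-1.0607,4.3301)
cross product → J_v[:, 1] = (3.0619,3.0619,2.5000)
J_ω[:, 1] = z_1
entry J[2][1] = 2.5000

2.500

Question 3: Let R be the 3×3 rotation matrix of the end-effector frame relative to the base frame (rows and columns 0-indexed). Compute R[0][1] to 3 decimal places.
End-effector y-axis (col 1 of R) = (0.7071,-0.7071,-0.0000)
R[0][1] = 0.7071

0.707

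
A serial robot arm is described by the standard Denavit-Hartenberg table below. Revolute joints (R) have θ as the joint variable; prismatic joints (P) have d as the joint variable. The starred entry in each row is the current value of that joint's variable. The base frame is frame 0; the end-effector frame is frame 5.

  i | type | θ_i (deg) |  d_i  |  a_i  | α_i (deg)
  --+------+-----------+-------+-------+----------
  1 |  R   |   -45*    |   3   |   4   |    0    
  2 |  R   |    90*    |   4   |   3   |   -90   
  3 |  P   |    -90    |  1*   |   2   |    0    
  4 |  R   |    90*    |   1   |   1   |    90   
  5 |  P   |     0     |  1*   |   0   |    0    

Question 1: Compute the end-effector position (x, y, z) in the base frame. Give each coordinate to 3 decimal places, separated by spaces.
4.243 1.414 10.000

after link 1: o_1 = (2.8284, -2.8284, 3.0000)
after link 2: o_2 = (4.9497, -0.7071, 7.0000)
after link 3: o_3 = (4.2426, 0.0000, 9.0000)
after link 4: o_4 = (4.2426, 1.4142, 9.0000)
after link 5: o_5 = (4.2426, 1.4142, 10.0000)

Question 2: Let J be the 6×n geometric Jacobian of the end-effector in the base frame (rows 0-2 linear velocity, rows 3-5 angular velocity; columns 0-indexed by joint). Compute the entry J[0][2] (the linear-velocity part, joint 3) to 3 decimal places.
-0.707

prismatic axis z_2 = (-0.7071,0.7071,0.0000)
J_v[:, 2] = z_2; J_ω[:, 2] = (0,0,0)
entry J[0][2] = -0.7071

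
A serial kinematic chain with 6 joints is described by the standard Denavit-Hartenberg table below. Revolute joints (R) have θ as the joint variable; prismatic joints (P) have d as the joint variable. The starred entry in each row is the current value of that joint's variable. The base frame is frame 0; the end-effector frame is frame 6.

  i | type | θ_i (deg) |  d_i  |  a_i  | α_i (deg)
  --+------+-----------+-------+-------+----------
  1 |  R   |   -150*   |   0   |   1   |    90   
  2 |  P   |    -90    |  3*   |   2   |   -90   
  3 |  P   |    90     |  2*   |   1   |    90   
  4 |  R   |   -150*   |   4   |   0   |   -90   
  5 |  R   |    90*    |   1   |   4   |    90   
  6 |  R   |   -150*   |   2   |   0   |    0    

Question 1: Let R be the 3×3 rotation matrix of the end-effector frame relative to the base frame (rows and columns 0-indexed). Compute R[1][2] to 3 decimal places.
End-effector z-axis (col 2 of R) = (0.0000,1.0000,-0.0000)
R[1][2] = 1.0000

1.000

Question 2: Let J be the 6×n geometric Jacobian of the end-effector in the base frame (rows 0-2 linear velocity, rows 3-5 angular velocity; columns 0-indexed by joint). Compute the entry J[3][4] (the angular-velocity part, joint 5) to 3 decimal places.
1.000

axis z_4 = (1.0000,-0.0000,-0.0000); lever o_n−o_4 = (1.0000,2.0000,4.0000)
cross product → J_v[:, 4] = (0.0000,-4.0000,2.0000)
J_ω[:, 4] = z_4
entry J[3][4] = 1.0000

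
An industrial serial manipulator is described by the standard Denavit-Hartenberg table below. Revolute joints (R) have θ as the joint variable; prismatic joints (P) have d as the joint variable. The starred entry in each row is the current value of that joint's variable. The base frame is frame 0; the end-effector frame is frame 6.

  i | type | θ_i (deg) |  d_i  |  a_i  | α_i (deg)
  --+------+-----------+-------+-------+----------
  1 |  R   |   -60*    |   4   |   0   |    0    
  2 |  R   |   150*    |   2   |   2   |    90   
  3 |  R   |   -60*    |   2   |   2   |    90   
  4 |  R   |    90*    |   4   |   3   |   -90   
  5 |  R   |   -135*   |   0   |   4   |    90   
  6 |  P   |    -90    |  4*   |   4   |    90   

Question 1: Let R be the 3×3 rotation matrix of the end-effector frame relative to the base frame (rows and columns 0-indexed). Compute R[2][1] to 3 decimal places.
End-effector y-axis (col 1 of R) = (-0.7071,0.6124,0.3536)
R[2][1] = 0.3536

0.354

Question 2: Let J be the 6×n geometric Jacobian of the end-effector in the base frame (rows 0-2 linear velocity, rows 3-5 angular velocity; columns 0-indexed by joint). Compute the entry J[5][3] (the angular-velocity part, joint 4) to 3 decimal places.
axis z_3 = (0.0000,-0.8660,-0.5000); lever o_n−o_3 = (-2.6569,-1.4641,-5.4641)
cross product → J_v[:, 3] = (4.0000,1.3284,-2.3009)
J_ω[:, 3] = z_3
entry J[5][3] = -0.5000

-0.500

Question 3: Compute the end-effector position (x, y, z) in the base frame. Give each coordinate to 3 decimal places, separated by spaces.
after link 1: o_1 = (0.0000, 0.0000, 4.0000)
after link 2: o_2 = (-0.0000, 2.0000, 6.0000)
after link 3: o_3 = (2.0000, 3.0000, 4.2679)
after link 4: o_4 = (5.0000, -0.4641, 2.2679)
after link 5: o_5 = (2.1716, -2.9136, 0.8537)
after link 6: o_6 = (-0.6569, 1.5359, -1.1962)

-0.657 1.536 -1.196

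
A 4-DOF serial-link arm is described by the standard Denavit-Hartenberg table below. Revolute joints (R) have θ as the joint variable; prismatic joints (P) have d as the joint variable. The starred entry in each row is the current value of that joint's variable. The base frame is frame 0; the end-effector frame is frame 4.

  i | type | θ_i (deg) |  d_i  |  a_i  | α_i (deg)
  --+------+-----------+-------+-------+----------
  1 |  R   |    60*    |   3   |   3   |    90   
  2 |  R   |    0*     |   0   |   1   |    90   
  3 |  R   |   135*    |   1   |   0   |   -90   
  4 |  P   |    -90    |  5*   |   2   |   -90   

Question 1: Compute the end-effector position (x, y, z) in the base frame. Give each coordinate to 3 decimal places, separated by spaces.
after link 1: o_1 = (1.5000, 2.5981, 3.0000)
after link 2: o_2 = (2.0000, 3.4641, 3.0000)
after link 3: o_3 = (2.0000, 3.4641, 2.0000)
after link 4: o_4 = (-2.8296, 2.1700, -0.0000)

-2.830 2.170 -0.000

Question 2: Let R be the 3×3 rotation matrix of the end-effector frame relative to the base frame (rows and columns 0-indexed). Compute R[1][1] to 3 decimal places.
End-effector y-axis (col 1 of R) = (0.9659,0.2588,0.0000)
R[1][1] = 0.2588

0.259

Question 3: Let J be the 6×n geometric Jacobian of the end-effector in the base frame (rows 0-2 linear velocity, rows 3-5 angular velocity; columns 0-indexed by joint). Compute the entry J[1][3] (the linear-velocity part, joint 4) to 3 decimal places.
prismatic axis z_3 = (-0.9659,-0.2588,-0.0000)
J_v[:, 3] = z_3; J_ω[:, 3] = (0,0,0)
entry J[1][3] = -0.2588

-0.259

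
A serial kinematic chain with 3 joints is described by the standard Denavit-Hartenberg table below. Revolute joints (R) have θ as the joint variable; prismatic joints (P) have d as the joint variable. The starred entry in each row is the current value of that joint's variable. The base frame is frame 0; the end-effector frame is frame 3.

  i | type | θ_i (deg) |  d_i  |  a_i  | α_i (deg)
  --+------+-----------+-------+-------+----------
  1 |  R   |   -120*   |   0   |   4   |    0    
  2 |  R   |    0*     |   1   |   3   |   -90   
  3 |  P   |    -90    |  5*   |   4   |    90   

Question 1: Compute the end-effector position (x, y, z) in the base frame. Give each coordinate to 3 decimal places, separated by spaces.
0.830 -8.562 5.000

after link 1: o_1 = (-2.0000, -3.4641, 0.0000)
after link 2: o_2 = (-3.5000, -6.0622, 1.0000)
after link 3: o_3 = (0.8301, -8.5622, 5.0000)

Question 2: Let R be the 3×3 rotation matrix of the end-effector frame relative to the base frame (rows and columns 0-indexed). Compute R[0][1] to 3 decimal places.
0.866

End-effector y-axis (col 1 of R) = (0.8660,-0.5000,0.0000)
R[0][1] = 0.8660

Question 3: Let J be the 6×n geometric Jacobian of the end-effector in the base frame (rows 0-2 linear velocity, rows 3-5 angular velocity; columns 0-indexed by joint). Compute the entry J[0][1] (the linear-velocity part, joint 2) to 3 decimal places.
5.098

axis z_1 = (0.0000,0.0000,1.0000); lever o_n−o_1 = (2.8301,-5.0981,5.0000)
cross product → J_v[:, 1] = (5.0981,2.8301,-0.0000)
J_ω[:, 1] = z_1
entry J[0][1] = 5.0981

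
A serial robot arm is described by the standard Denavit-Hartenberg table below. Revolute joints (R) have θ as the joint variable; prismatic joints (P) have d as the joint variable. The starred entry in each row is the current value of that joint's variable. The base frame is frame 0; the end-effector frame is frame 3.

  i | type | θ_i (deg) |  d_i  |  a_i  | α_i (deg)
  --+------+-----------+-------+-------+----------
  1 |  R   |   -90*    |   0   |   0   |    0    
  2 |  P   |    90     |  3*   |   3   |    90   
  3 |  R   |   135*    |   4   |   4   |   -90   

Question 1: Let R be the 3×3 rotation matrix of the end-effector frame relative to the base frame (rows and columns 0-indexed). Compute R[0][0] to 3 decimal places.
End-effector x-axis (col 0 of R) = (-0.7071,0.0000,0.7071)
R[0][0] = -0.7071

-0.707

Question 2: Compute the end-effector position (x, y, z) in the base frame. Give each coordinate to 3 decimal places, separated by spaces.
after link 1: o_1 = (0.0000, 0.0000, 0.0000)
after link 2: o_2 = (3.0000, 0.0000, 3.0000)
after link 3: o_3 = (0.1716, -4.0000, 5.8284)

0.172 -4.000 5.828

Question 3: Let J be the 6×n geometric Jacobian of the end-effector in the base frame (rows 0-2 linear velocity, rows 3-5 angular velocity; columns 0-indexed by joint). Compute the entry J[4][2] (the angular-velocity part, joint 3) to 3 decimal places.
axis z_2 = (0.0000,-1.0000,0.0000); lever o_n−o_2 = (-2.8284,-4.0000,2.8284)
cross product → J_v[:, 2] = (-2.8284,-0.0000,-2.8284)
J_ω[:, 2] = z_2
entry J[4][2] = -1.0000

-1.000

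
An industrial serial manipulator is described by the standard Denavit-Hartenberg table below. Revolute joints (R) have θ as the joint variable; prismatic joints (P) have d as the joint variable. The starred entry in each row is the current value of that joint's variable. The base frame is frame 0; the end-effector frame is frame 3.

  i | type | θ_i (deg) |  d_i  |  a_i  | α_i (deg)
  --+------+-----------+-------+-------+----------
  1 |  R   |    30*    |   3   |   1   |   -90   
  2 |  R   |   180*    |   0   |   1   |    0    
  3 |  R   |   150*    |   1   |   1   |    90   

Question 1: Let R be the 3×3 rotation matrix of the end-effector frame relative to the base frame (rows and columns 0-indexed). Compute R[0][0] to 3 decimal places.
End-effector x-axis (col 0 of R) = (0.7500,0.4330,0.5000)
R[0][0] = 0.7500

0.750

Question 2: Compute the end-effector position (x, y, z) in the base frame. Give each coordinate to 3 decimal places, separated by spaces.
after link 1: o_1 = (0.8660, 0.5000, 3.0000)
after link 2: o_2 = (-0.0000, 0.0000, 3.0000)
after link 3: o_3 = (0.2500, 1.2990, 3.5000)

0.250 1.299 3.500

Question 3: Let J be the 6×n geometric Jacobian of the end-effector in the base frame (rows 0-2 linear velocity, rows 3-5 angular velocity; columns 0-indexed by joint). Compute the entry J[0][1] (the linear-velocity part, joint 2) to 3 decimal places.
axis z_1 = (-0.5000,0.8660,0.0000); lever o_n−o_1 = (-0.6160,0.7990,0.5000)
cross product → J_v[:, 1] = (0.4330,0.2500,0.1340)
J_ω[:, 1] = z_1
entry J[0][1] = 0.4330

0.433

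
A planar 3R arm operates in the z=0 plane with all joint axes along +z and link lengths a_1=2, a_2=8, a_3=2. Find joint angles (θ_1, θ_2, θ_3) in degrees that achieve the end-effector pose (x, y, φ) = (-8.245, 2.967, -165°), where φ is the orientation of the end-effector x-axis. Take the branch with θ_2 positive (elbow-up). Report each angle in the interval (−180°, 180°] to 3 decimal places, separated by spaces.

wrist centre = target − a_3·(cos φ, sin φ) = (-6.3131, 3.4846)
cos θ_2 = (51.9985−2²−8²)/(2·2·8) = -0.5000; θ_2 = 120.0030° (elbow-up)
β = atan2(3.4846,-6.3131) = 151.1028°; ψ = atan2(6.9280,-2.0004) = 106.1054°
θ_1 = β − ψ = 44.9975°
θ_3 = φ − θ_1 − θ_2 = 29.9995° (wrapped to (-180°,180°])

44.997 120.003 30.000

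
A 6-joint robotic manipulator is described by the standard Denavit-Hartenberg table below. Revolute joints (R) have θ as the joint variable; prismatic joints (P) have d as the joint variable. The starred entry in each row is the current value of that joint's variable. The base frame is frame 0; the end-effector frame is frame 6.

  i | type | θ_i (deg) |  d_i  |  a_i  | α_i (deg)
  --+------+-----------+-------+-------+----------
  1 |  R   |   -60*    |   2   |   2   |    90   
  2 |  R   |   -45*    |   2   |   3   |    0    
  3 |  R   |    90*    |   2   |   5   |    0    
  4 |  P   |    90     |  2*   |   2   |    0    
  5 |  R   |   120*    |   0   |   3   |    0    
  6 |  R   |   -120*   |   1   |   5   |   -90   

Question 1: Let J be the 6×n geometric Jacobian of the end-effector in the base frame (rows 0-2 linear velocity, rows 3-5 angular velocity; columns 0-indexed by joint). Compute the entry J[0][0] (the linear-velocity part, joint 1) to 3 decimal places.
axis z_0 = ẑ; lever o_n−o_0 = (-5.0969,-5.1720,5.4662)
cross product → J_v[:, 0] = (5.1720,-5.0969,0.0000)
J_ω[:, 0] = z_0
entry J[0][0] = 5.1720

5.172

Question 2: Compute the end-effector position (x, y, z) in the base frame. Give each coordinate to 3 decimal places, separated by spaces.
-5.097 -5.172 5.466

after link 1: o_1 = (1.0000, -1.7321, 2.0000)
after link 2: o_2 = (0.3286, -4.5692, -0.1213)
after link 3: o_3 = (0.3643, -8.6310, 3.4142)
after link 4: o_4 = (-2.0748, -8.4063, 4.8284)
after link 5: o_5 = (-2.4631, -7.7339, 1.9306)
after link 6: o_6 = (-5.0969, -5.1720, 5.4662)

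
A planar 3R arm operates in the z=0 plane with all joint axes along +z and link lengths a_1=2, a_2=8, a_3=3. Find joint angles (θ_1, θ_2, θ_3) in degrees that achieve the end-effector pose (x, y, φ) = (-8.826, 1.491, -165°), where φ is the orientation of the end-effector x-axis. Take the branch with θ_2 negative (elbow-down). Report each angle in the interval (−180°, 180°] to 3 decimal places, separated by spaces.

-59.987 -150.007 44.994

wrist centre = target − a_3·(cos φ, sin φ) = (-5.9282, 2.2675)
cos θ_2 = (40.2852−2²−8²)/(2·2·8) = -0.8661; θ_2 = -150.0072° (elbow-down)
β = atan2(2.2675,-5.9282) = 159.0689°; ψ = atan2(-3.9991,-4.9287) = -140.9443°
θ_1 = β − ψ = 300.0131°
θ_3 = φ − θ_1 − θ_2 = 44.9940° (wrapped to (-180°,180°])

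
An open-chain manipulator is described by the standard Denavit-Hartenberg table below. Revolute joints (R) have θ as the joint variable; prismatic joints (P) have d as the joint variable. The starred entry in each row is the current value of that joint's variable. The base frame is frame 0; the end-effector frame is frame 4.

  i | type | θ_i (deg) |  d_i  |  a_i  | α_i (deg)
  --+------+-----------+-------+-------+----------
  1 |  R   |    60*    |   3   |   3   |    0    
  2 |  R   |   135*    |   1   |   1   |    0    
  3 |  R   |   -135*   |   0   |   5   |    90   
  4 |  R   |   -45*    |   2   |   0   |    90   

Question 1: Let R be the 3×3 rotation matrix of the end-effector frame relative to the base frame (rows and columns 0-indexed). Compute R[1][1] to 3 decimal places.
-0.500

End-effector y-axis (col 1 of R) = (0.8660,-0.5000,0.0000)
R[1][1] = -0.5000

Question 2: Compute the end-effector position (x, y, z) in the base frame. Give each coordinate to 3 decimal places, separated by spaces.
after link 1: o_1 = (1.5000, 2.5981, 3.0000)
after link 2: o_2 = (0.5341, 2.3393, 4.0000)
after link 3: o_3 = (3.0341, 6.6694, 4.0000)
after link 4: o_4 = (4.7661, 5.6694, 4.0000)

4.766 5.669 4.000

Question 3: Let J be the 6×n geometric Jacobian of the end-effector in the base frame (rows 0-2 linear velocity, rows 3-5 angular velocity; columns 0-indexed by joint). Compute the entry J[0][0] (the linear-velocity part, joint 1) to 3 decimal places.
-5.669

axis z_0 = ẑ; lever o_n−o_0 = (4.7661,5.6694,4.0000)
cross product → J_v[:, 0] = (-5.6694,4.7661,0.0000)
J_ω[:, 0] = z_0
entry J[0][0] = -5.6694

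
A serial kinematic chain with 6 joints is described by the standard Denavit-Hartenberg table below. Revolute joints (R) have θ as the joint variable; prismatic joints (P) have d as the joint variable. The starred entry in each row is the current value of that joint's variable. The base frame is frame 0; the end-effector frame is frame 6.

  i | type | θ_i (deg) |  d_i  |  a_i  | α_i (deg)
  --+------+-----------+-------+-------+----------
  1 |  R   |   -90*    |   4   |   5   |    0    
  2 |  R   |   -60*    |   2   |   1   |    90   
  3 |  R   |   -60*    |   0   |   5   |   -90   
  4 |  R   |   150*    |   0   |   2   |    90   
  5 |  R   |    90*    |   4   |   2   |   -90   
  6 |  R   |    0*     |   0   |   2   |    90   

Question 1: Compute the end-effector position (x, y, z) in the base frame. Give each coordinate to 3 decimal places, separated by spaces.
after link 1: o_1 = (0.0000, -5.0000, 4.0000)
after link 2: o_2 = (-0.8660, -5.5000, 6.0000)
after link 3: o_3 = (-3.0311, -6.7500, 1.6699)
after link 4: o_4 = (-1.7811, -7.1830, 3.1699)
after link 5: o_5 = (-2.4151, -11.5490, 2.4378)
after link 6: o_6 = (-3.9151, -12.4151, 3.4378)

-3.915 -12.415 3.438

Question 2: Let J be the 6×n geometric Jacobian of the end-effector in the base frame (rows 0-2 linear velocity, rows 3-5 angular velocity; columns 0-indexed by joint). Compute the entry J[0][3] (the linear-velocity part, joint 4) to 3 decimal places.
axis z_3 = (-0.7500,-0.4330,0.5000); lever o_n−o_3 = (-0.8840,-5.6651,1.7679)
cross product → J_v[:, 3] = (2.0670,0.8840,3.8660)
J_ω[:, 3] = z_3
entry J[0][3] = 2.0670

2.067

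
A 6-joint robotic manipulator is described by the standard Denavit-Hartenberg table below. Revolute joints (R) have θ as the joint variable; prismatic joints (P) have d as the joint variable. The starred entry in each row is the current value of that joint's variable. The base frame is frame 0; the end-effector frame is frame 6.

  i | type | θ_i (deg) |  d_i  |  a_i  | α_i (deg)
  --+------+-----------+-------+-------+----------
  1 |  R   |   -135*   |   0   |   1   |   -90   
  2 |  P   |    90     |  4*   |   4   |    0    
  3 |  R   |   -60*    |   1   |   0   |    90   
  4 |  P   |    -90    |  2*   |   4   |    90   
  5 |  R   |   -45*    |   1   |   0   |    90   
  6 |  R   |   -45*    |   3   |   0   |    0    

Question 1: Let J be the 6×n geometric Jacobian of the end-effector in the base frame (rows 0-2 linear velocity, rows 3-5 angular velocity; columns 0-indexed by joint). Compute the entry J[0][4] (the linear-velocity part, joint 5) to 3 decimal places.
-0.750

axis z_4 = (0.6124,0.6124,0.5000); lever o_n−o_4 = (2.8624,-0.1376,-1.3371)
cross product → J_v[:, 4] = (-0.7500,2.2500,-1.8371)
J_ω[:, 4] = z_4
entry J[0][4] = -0.7500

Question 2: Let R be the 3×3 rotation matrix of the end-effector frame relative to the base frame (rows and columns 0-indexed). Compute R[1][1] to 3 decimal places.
0.963

End-effector y-axis (col 1 of R) = (0.2562,0.9633,-0.0795)
R[1][1] = 0.9633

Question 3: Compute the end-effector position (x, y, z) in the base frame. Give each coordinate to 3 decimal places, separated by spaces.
2.155 -2.259 -3.605

after link 1: o_1 = (-0.7071, -0.7071, 0.0000)
after link 2: o_2 = (2.1213, -3.5355, -4.0000)
after link 3: o_3 = (2.8284, -4.2426, -4.0000)
after link 4: o_4 = (-0.7071, -2.1213, -2.2679)
after link 5: o_5 = (-0.0947, -1.5089, -1.7679)
after link 6: o_6 = (2.1553, -2.2589, -3.6051)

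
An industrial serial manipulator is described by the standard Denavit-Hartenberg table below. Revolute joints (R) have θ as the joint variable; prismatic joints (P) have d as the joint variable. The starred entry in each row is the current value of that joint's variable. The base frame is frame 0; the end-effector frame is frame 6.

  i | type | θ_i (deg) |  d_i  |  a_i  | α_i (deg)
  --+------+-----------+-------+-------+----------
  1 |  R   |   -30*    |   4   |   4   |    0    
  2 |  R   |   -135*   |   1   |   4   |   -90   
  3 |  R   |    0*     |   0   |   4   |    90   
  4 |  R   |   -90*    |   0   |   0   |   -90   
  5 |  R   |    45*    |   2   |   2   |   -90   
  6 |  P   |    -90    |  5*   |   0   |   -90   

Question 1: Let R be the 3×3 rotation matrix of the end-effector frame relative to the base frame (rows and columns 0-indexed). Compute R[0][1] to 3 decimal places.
-0.183

End-effector y-axis (col 1 of R) = (-0.1830,0.6830,0.7071)
R[0][1] = -0.1830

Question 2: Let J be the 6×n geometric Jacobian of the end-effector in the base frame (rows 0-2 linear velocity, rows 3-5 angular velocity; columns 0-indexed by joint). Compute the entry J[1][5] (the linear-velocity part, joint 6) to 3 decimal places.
-0.683

prismatic axis z_5 = (0.1830,-0.6830,-0.7071)
J_v[:, 5] = z_5; J_ω[:, 5] = (0,0,0)
entry J[1][5] = -0.6830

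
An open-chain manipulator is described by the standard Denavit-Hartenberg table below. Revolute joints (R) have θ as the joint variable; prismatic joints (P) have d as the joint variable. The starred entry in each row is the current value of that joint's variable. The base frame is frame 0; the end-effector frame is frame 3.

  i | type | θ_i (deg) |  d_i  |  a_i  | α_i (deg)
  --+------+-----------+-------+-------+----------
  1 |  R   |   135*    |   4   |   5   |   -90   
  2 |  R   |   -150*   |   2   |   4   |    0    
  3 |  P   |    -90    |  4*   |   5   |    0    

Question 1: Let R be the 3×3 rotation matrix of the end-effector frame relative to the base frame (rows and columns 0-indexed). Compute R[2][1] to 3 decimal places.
End-effector y-axis (col 1 of R) = (0.6124,-0.6124,0.5000)
R[2][1] = 0.5000

0.500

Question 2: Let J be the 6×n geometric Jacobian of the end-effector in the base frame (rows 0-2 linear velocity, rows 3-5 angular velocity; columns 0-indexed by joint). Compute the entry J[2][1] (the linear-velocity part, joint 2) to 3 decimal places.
5.964

axis z_1 = (-0.7071,-0.7071,0.0000); lever o_n−o_1 = (-0.0254,-8.4599,-2.3301)
cross product → J_v[:, 1] = (1.6476,-1.6476,5.9641)
J_ω[:, 1] = z_1
entry J[2][1] = 5.9641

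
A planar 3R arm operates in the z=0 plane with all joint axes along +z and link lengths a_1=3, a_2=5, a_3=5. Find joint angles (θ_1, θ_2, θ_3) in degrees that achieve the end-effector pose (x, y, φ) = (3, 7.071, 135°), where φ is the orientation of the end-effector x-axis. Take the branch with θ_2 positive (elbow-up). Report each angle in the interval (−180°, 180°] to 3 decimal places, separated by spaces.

-0.001 45.001 90.000

wrist centre = target − a_3·(cos φ, sin φ) = (6.5355, 3.5355)
cos θ_2 = (55.2127−3²−5²)/(2·3·5) = 0.7071; θ_2 = 45.0013° (elbow-up)
β = atan2(3.5355,6.5355) = 28.4116°; ψ = atan2(3.5356,6.5355) = 28.4129°
θ_1 = β − ψ = -0.0013°
θ_3 = φ − θ_1 − θ_2 = 90.0000° (wrapped to (-180°,180°])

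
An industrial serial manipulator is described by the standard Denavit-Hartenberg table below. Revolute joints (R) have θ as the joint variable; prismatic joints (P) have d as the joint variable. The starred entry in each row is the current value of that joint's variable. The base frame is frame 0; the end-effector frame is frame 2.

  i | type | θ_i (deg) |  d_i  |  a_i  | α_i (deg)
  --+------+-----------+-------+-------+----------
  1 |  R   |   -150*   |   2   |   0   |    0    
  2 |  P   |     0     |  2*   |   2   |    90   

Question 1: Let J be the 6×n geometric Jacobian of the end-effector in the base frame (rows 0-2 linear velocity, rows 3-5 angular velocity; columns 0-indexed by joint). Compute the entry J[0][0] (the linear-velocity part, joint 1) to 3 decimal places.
axis z_0 = ẑ; lever o_n−o_0 = (-1.7321,-1.0000,4.0000)
cross product → J_v[:, 0] = (1.0000,-1.7321,0.0000)
J_ω[:, 0] = z_0
entry J[0][0] = 1.0000

1.000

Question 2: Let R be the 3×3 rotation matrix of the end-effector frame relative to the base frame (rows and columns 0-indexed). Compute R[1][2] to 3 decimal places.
0.866

End-effector z-axis (col 2 of R) = (-0.5000,0.8660,0.0000)
R[1][2] = 0.8660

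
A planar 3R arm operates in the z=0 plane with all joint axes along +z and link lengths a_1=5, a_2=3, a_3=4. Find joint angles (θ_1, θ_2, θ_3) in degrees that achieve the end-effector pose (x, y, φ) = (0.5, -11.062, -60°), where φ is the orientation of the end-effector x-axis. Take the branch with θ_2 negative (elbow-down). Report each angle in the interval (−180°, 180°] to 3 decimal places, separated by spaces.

-89.996 -30.010 60.007

wrist centre = target − a_3·(cos φ, sin φ) = (-1.5000, -7.5979)
cos θ_2 = (59.9781−5²−3²)/(2·5·3) = 0.8659; θ_2 = -30.0103° (elbow-down)
β = atan2(-7.5979,-1.5000) = -101.1679°; ψ = atan2(-1.5005,7.5978) = -11.1714°
θ_1 = β − ψ = -89.9965°
θ_3 = φ − θ_1 − θ_2 = 60.0068° (wrapped to (-180°,180°])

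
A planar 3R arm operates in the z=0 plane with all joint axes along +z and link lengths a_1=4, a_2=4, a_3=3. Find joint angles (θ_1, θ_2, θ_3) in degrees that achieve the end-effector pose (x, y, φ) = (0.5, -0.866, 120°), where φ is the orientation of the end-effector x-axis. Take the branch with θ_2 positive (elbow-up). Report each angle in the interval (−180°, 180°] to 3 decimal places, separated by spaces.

-120.000 120.000 120.000

wrist centre = target − a_3·(cos φ, sin φ) = (2.0000, -3.4641)
cos θ_2 = (15.9998−4²−4²)/(2·4·4) = -0.5000; θ_2 = 120.0004° (elbow-up)
β = atan2(-3.4641,2.0000) = -59.9998°; ψ = atan2(3.4641,2.0000) = 60.0002°
θ_1 = β − ψ = -120.0000°
θ_3 = φ − θ_1 − θ_2 = 119.9996° (wrapped to (-180°,180°])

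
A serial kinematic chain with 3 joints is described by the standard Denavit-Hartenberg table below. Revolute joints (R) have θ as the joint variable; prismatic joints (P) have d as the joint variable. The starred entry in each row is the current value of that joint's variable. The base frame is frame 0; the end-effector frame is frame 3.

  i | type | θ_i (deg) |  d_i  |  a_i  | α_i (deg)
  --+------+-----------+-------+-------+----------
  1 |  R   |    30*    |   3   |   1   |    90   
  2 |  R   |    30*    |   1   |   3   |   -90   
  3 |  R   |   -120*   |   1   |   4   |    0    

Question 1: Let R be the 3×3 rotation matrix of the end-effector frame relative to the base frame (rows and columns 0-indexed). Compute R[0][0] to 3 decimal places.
0.058

End-effector x-axis (col 0 of R) = (0.0580,-0.9665,-0.2500)
R[0][0] = 0.0580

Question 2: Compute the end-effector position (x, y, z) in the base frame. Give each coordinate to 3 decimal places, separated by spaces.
3.415 -3.183 4.366

after link 1: o_1 = (0.8660, 0.5000, 3.0000)
after link 2: o_2 = (3.6160, 0.9330, 4.5000)
after link 3: o_3 = (3.4151, -3.1830, 4.3660)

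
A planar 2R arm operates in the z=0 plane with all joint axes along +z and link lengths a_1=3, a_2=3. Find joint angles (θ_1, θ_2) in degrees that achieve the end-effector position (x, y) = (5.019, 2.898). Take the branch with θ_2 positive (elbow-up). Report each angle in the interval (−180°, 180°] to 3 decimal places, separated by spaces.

15.003 29.998

cos θ_2 = (33.5888−3²−3²)/(2·3·3) = 0.8660; θ_2 = 29.9980° (elbow-up)
β = atan2(2.8980,5.0190) = 30.0024°; ψ = atan2(1.4999,5.5981) = 14.9990°
θ_1 = β − ψ = 15.0034°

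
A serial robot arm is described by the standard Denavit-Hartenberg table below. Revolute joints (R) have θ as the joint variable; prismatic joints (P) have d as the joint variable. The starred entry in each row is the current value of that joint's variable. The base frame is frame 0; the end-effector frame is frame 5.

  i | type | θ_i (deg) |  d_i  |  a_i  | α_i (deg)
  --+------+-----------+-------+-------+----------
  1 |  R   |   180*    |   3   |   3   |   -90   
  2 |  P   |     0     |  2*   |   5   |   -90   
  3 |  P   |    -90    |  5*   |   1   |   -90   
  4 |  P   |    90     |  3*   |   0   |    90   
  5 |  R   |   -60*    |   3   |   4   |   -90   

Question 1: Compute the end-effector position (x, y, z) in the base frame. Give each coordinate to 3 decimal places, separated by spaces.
after link 1: o_1 = (-3.0000, 0.0000, 3.0000)
after link 2: o_2 = (-8.0000, -2.0000, 3.0000)
after link 3: o_3 = (-8.0000, -3.0000, -2.0000)
after link 4: o_4 = (-11.0000, -3.0000, -2.0000)
after link 5: o_5 = (-7.5359, -6.0000, 0.0000)

-7.536 -6.000 0.000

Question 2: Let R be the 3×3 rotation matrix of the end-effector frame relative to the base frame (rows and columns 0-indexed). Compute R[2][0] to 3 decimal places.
0.500

End-effector x-axis (col 0 of R) = (0.8660,-0.0000,0.5000)
R[2][0] = 0.5000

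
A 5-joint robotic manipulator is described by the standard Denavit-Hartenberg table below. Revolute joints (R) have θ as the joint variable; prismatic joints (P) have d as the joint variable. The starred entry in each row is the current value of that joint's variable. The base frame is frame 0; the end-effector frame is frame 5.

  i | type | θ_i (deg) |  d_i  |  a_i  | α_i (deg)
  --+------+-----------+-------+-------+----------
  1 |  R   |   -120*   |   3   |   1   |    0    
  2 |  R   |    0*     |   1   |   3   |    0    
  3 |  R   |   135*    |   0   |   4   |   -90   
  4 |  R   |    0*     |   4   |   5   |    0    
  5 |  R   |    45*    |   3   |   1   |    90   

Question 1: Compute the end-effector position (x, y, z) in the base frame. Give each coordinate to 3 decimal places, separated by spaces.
after link 1: o_1 = (-0.5000, -0.8660, 3.0000)
after link 2: o_2 = (-2.0000, -3.4641, 4.0000)
after link 3: o_3 = (1.8637, -2.4288, 4.0000)
after link 4: o_4 = (5.6581, 2.7290, 4.0000)
after link 5: o_5 = (5.5646, 5.8098, 3.2929)

5.565 5.810 3.293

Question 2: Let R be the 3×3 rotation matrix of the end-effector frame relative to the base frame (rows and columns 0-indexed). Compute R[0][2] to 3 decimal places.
End-effector z-axis (col 2 of R) = (0.6830,0.1830,0.7071)
R[0][2] = 0.6830

0.683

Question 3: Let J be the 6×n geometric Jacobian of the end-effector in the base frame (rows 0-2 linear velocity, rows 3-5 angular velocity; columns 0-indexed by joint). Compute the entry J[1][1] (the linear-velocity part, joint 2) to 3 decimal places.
6.065

axis z_1 = (0.0000,0.0000,1.0000); lever o_n−o_1 = (6.0646,6.6758,0.2929)
cross product → J_v[:, 1] = (-6.6758,6.0646,0.0000)
J_ω[:, 1] = z_1
entry J[1][1] = 6.0646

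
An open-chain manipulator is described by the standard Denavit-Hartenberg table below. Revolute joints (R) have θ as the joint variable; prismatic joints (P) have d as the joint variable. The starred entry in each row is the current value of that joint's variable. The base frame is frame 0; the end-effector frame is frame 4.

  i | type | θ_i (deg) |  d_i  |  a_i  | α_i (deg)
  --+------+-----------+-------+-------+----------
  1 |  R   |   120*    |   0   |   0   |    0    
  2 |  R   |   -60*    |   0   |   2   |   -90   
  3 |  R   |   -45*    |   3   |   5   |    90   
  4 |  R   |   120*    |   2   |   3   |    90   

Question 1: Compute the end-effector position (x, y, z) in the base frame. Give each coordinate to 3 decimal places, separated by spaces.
-3.318 5.450 3.889

after link 1: o_1 = (0.0000, 0.0000, 0.0000)
after link 2: o_2 = (1.0000, 1.7321, 0.0000)
after link 3: o_3 = (0.1697, 6.2939, 3.5355)
after link 4: o_4 = (-3.3177, 5.4496, 3.8891)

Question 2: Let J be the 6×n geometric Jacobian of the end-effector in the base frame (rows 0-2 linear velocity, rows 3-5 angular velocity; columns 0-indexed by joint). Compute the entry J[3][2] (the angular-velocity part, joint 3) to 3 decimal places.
-0.866

axis z_2 = (-0.8660,0.5000,0.0000); lever o_n−o_2 = (-4.3177,3.7176,3.8891)
cross product → J_v[:, 2] = (1.9445,3.3680,-1.0607)
J_ω[:, 2] = z_2
entry J[3][2] = -0.8660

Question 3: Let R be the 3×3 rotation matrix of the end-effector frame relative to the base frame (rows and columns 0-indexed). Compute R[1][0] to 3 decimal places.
End-effector x-axis (col 0 of R) = (-0.9268,0.1268,-0.3536)
R[1][0] = 0.1268

0.127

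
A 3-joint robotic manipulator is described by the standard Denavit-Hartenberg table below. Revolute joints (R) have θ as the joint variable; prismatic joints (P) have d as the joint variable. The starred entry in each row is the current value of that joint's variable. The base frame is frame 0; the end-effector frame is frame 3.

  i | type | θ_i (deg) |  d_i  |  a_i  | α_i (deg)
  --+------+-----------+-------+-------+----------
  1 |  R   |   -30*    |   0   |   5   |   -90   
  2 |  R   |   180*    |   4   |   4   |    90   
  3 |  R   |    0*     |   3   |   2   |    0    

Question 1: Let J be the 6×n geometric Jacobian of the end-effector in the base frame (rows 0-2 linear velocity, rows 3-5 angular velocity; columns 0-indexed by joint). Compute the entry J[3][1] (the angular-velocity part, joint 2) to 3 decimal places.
axis z_1 = (0.5000,0.8660,0.0000); lever o_n−o_1 = (-3.1962,6.4641,-3.0000)
cross product → J_v[:, 1] = (-2.5981,1.5000,6.0000)
J_ω[:, 1] = z_1
entry J[3][1] = 0.5000

0.500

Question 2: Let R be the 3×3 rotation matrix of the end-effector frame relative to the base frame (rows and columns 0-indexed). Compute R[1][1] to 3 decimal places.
0.866

End-effector y-axis (col 1 of R) = (0.5000,0.8660,0.0000)
R[1][1] = 0.8660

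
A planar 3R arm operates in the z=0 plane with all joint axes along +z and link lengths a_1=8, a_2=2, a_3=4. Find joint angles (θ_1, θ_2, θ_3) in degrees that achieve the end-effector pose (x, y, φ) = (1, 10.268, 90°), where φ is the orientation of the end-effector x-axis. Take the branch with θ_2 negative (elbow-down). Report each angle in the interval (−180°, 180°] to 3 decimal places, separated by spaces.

wrist centre = target − a_3·(cos φ, sin φ) = (1.0000, 6.2680)
cos θ_2 = (40.2878−8²−2²)/(2·8·2) = -0.8660; θ_2 = -149.9977° (elbow-down)
β = atan2(6.2680,1.0000) = 80.9354°; ψ = atan2(-1.0001,6.2680) = -9.0652°
θ_1 = β − ψ = 90.0006°
θ_3 = φ − θ_1 − θ_2 = 149.9971° (wrapped to (-180°,180°])

90.001 -149.998 149.997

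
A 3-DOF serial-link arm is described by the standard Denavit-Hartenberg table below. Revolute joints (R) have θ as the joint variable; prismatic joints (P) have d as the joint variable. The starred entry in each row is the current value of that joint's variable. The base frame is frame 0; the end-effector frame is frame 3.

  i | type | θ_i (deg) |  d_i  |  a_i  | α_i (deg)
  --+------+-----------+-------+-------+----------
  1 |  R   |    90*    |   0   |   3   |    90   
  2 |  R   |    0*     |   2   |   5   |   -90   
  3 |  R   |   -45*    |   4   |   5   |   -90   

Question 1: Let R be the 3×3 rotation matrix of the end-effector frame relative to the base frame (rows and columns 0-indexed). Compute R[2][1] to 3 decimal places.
End-effector y-axis (col 1 of R) = (-0.0000,0.0000,-1.0000)
R[2][1] = -1.0000

-1.000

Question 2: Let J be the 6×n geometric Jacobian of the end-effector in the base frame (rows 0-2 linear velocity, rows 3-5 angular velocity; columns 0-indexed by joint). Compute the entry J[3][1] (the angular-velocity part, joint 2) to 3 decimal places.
1.000

axis z_1 = (1.0000,-0.0000,0.0000); lever o_n−o_1 = (5.5355,8.5355,4.0000)
cross product → J_v[:, 1] = (-0.0000,-4.0000,8.5355)
J_ω[:, 1] = z_1
entry J[3][1] = 1.0000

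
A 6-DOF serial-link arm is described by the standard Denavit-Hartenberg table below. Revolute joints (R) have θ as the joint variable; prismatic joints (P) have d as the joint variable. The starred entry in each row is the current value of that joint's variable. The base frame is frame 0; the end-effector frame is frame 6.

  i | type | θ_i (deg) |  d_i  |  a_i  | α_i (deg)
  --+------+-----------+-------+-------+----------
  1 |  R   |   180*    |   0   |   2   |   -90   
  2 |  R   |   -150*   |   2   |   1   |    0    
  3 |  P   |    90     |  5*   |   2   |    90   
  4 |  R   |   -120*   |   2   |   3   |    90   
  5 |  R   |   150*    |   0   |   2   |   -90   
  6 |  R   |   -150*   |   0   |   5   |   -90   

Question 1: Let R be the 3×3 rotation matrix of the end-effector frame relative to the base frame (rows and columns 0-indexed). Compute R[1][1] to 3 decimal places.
0.433

End-effector y-axis (col 1 of R) = (0.8750,0.4330,0.2165)
R[1][1] = 0.4330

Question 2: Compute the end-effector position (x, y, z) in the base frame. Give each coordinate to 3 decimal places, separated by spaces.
0.926 -3.904 -1.398

after link 1: o_1 = (-2.0000, 0.0000, 0.0000)
after link 2: o_2 = (-1.1340, -2.0000, 0.5000)
after link 3: o_3 = (-2.1340, -7.0000, 2.2321)
after link 4: o_4 = (0.3481, -4.4019, 1.9330)
after link 5: o_5 = (0.7811, -5.9019, 3.1830)
after link 6: o_6 = (0.9261, -3.9043, -1.3983)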